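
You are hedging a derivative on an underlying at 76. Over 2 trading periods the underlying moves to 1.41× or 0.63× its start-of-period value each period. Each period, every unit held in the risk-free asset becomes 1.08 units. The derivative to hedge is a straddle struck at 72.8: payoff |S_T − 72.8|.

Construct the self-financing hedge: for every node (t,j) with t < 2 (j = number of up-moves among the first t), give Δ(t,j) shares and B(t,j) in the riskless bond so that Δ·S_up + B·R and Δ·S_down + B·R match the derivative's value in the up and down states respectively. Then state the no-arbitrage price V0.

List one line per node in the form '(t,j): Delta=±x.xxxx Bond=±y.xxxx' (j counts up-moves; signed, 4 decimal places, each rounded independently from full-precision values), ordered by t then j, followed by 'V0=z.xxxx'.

No-arbitrage ⇒ martingale measure with p* = (R−d)/(u−d) = 0.5769.
Payoff layer (t=2): V(2,0)=42.6356, V(2,1)=5.2892, V(2,2)=78.2956
  t=1,j=0: stock 47.8800 → up 67.5108 (V=5.2892), down 30.1644 (V=42.6356). Price 19.5274; hedge Δ=-1.0000, bond B=67.4074.
  t=1,j=1: stock 107.1600 → up 151.0956 (V=78.2956), down 67.5108 (V=5.2892). Price 43.8966; hedge Δ=0.8734, bond B=-49.7014.
  t=0,j=0: stock 76.0000 → up 107.1600 (V=43.8966), down 47.8800 (V=19.5274). Price 31.0986; hedge Δ=0.4111, bond B=-0.1439.
Each (Δ,B) replicates both successor values, so the strategy is self-financing and V0 is arbitrage-free.

(0,0): Delta=0.4111 Bond=-0.1439
(1,0): Delta=-1.0000 Bond=67.4074
(1,1): Delta=0.8734 Bond=-49.7014
V0=31.0986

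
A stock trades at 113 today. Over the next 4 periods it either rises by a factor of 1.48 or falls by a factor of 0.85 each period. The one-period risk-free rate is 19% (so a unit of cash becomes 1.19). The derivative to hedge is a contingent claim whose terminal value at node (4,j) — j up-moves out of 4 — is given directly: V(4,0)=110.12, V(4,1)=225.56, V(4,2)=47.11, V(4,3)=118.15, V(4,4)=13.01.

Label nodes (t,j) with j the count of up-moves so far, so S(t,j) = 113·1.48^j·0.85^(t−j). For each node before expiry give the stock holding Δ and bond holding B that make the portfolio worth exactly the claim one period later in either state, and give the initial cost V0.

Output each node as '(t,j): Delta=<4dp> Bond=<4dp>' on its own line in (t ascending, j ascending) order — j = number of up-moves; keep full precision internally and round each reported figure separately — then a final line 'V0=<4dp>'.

(0,0): Delta=-0.3160 Bond=88.1621
(1,0): Delta=-0.5078 Bond=123.3296
(1,1): Delta=-0.2221 Bond=89.2046
(2,0): Delta=-0.7053 Bond=162.8858
(2,1): Delta=-0.4110 Bond=133.0097
(2,2): Delta=-0.1296 Bond=83.2467
(3,0): Delta=2.6405 Bond=-38.3465
(3,1): Delta=-2.3442 Bond=391.8705
(3,2): Delta=0.5360 Bond=-40.9560
(3,3): Delta=-0.4556 Bond=218.4921
V0=52.4504

Under the risk-neutral measure, an up-move has probability p* = (R−d)/(u−d) = 0.5397 and values discount at R = 1.19.
Terminal payoffs: V(4,0)=110.1200, V(4,1)=225.5600, V(4,2)=47.1100, V(4,3)=118.1500, V(4,4)=13.0100
(3,0): S=69.3961. Δ = (V_up−V_dn)/(S_up−S_dn) = (225.5600−110.1200)/(102.7063−58.9867) = 2.6405. V = [p*·225.5600 + (1−p*)·110.1200]/1.19 = 144.8916. B = V − Δ·S = -38.3465.
(3,1): S=120.8309. Δ = (V_up−V_dn)/(S_up−S_dn) = (47.1100−225.5600)/(178.8297−102.7063) = -2.3442. V = [p*·47.1100 + (1−p*)·225.5600]/1.19 = 108.6165. B = V − Δ·S = 391.8705.
(3,2): S=210.3879. Δ = (V_up−V_dn)/(S_up−S_dn) = (118.1500−47.1100)/(311.3741−178.8297) = 0.5360. V = [p*·118.1500 + (1−p*)·47.1100]/1.19 = 71.8059. B = V − Δ·S = -40.9560.
(3,3): S=366.3225. Δ = (V_up−V_dn)/(S_up−S_dn) = (13.0100−118.1500)/(542.1573−311.3741) = -0.4556. V = [p*·13.0100 + (1−p*)·118.1500]/1.19 = 51.6032. B = V − Δ·S = 218.4921.
(2,0): S=81.6425. Δ = (V_up−V_dn)/(S_up−S_dn) = (108.6165−144.8916)/(120.8309−69.3961) = -0.7053. V = [p*·108.6165 + (1−p*)·144.8916]/1.19 = 105.3063. B = V − Δ·S = 162.8858.
(2,1): S=142.1540. Δ = (V_up−V_dn)/(S_up−S_dn) = (71.8059−108.6165)/(210.3879−120.8309) = -0.4110. V = [p*·71.8059 + (1−p*)·108.6165]/1.19 = 74.5802. B = V − Δ·S = 133.0097.
(2,2): S=247.5152. Δ = (V_up−V_dn)/(S_up−S_dn) = (51.6032−71.8059)/(366.3225−210.3879) = -0.1296. V = [p*·51.6032 + (1−p*)·71.8059]/1.19 = 51.1789. B = V − Δ·S = 83.2467.
(1,0): S=96.0500. Δ = (V_up−V_dn)/(S_up−S_dn) = (74.5802−105.3063)/(142.1540−81.6425) = -0.5078. V = [p*·74.5802 + (1−p*)·105.3063]/1.19 = 74.5580. B = V − Δ·S = 123.3296.
(1,1): S=167.2400. Δ = (V_up−V_dn)/(S_up−S_dn) = (51.1789−74.5802)/(247.5152−142.1540) = -0.2221. V = [p*·51.1789 + (1−p*)·74.5802]/1.19 = 52.0596. B = V − Δ·S = 89.2046.
(0,0): S=113.0000. Δ = (V_up−V_dn)/(S_up−S_dn) = (52.0596−74.5580)/(167.2400−96.0500) = -0.3160. V = [p*·52.0596 + (1−p*)·74.5580]/1.19 = 52.4504. B = V − Δ·S = 88.1621.
Root portfolio cost Δ·113+B reproduces V0=52.4504.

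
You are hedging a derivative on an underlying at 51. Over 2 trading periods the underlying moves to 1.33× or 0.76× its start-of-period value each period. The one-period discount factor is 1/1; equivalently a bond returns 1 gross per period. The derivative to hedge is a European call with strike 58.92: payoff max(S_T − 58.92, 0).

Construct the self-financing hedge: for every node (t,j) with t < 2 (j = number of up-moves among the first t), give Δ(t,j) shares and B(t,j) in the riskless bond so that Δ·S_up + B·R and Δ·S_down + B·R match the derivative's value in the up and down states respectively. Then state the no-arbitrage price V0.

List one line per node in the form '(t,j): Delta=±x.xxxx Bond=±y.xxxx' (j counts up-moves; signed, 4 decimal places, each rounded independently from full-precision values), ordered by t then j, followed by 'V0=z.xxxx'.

(0,0): Delta=0.4533 Bond=-17.5685
(1,0): Delta=0.0000 Bond=0.0000
(1,1): Delta=0.8094 Bond=-41.7252
V0=5.5479

No-arbitrage ⇒ martingale measure with p* = (R−d)/(u−d) = 0.4211.
Terminal payoffs: V(2,0)=0.0000, V(2,1)=0.0000, V(2,2)=31.2939
(1,0): S=38.7600. Δ = (V_up−V_dn)/(S_up−S_dn) = (0.0000−0.0000)/(51.5508−29.4576) = 0.0000. V = [p*·0.0000 + (1−p*)·0.0000]/1 = 0.0000. B = V − Δ·S = 0.0000.
(1,1): S=67.8300. Δ = (V_up−V_dn)/(S_up−S_dn) = (31.2939−0.0000)/(90.2139−51.5508) = 0.8094. V = [p*·31.2939 + (1−p*)·0.0000]/1 = 13.1764. B = V − Δ·S = -41.7252.
(0,0): S=51.0000. Δ = (V_up−V_dn)/(S_up−S_dn) = (13.1764−0.0000)/(67.8300−38.7600) = 0.4533. V = [p*·13.1764 + (1−p*)·0.0000]/1 = 5.5479. B = V − Δ·S = -17.5685.
Each (Δ,B) replicates both successor values, so the strategy is self-financing and V0 is arbitrage-free.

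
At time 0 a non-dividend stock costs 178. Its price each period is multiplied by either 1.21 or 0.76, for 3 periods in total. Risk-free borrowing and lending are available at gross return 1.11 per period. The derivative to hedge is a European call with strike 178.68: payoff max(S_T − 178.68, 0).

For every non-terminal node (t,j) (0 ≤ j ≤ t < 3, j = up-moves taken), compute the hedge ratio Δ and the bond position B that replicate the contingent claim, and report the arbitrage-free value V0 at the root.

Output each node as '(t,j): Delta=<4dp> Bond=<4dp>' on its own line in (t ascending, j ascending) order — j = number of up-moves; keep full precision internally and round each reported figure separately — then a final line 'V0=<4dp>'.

Since d<R<u, set p* = (R−d)/(u−d) = 0.7778; price each node as the discounted p*-expectation of its children.
At expiry t=3: V(3,0)=0.0000, V(3,1)=0.0000, V(3,2)=19.3834, V(3,3)=136.6579
(2,0): S=102.8128. Δ = (V_up−V_dn)/(S_up−S_dn) = (0.0000−0.0000)/(124.4035−78.1377) = 0.0000. V = [p*·0.0000 + (1−p*)·0.0000]/1.11 = 0.0000. B = V − Δ·S = 0.0000.
(2,1): S=163.6888. Δ = (V_up−V_dn)/(S_up−S_dn) = (19.3834−0.0000)/(198.0634−124.4035) = 0.2631. V = [p*·19.3834 + (1−p*)·0.0000]/1.11 = 13.5820. B = V − Δ·S = -29.4923.
(2,2): S=260.6098. Δ = (V_up−V_dn)/(S_up−S_dn) = (136.6579−19.3834)/(315.3379−198.0634) = 1.0000. V = [p*·136.6579 + (1−p*)·19.3834]/1.11 = 99.6368. B = V − Δ·S = -160.9730.
(1,0): S=135.2800. Δ = (V_up−V_dn)/(S_up−S_dn) = (13.5820−0.0000)/(163.6888−102.8128) = 0.2231. V = [p*·13.5820 + (1−p*)·0.0000]/1.11 = 9.5169. B = V − Δ·S = -20.6653.
(1,1): S=215.3800. Δ = (V_up−V_dn)/(S_up−S_dn) = (99.6368−13.5820)/(260.6098−163.6888) = 0.8879. V = [p*·99.6368 + (1−p*)·13.5820]/1.11 = 72.5347. B = V − Δ·S = -118.6982.
(0,0): S=178.0000. Δ = (V_up−V_dn)/(S_up−S_dn) = (72.5347−9.5169)/(215.3800−135.2800) = 0.7867. V = [p*·72.5347 + (1−p*)·9.5169]/1.11 = 52.7304. B = V − Δ·S = -87.3091.
Root portfolio cost Δ·178+B reproduces V0=52.7304.

(0,0): Delta=0.7867 Bond=-87.3091
(1,0): Delta=0.2231 Bond=-20.6653
(1,1): Delta=0.8879 Bond=-118.6982
(2,0): Delta=0.0000 Bond=0.0000
(2,1): Delta=0.2631 Bond=-29.4923
(2,2): Delta=1.0000 Bond=-160.9730
V0=52.7304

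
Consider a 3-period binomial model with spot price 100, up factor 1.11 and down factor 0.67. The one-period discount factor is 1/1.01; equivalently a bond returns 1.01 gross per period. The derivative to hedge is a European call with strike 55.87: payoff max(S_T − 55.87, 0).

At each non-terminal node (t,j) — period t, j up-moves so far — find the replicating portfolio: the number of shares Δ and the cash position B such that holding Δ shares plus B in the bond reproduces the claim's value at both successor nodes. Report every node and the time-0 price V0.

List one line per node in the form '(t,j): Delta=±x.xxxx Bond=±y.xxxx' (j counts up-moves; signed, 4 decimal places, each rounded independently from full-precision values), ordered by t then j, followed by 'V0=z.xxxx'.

(0,0): Delta=0.9300 Bond=-46.2296
(1,0): Delta=0.6924 Bond=-30.7753
(1,1): Delta=0.9722 Bond=-51.3732
(2,0): Delta=0.0000 Bond=0.0000
(2,1): Delta=0.8154 Bond=-40.2252
(2,2): Delta=1.0000 Bond=-55.3168
V0=46.7692

Since d<R<u, set p* = (R−d)/(u−d) = 0.7727; price each node as the discounted p*-expectation of its children.
Terminal values V(3,·): V(3,0)=0.0000, V(3,1)=0.0000, V(3,2)=26.6807, V(3,3)=80.8931
(2,0): S=44.8900. Δ = (V_up−V_dn)/(S_up−S_dn) = (0.0000−0.0000)/(49.8279−30.0763) = 0.0000. V = [p*·0.0000 + (1−p*)·0.0000]/1.01 = 0.0000. B = V − Δ·S = 0.0000.
(2,1): S=74.3700. Δ = (V_up−V_dn)/(S_up−S_dn) = (26.6807−0.0000)/(82.5507−49.8279) = 0.8154. V = [p*·26.6807 + (1−p*)·0.0000]/1.01 = 20.4128. B = V − Δ·S = -40.2252.
(2,2): S=123.2100. Δ = (V_up−V_dn)/(S_up−S_dn) = (80.8931−26.6807)/(136.7631−82.5507) = 1.0000. V = [p*·80.8931 + (1−p*)·26.6807]/1.01 = 67.8932. B = V − Δ·S = -55.3168.
(1,0): S=67.0000. Δ = (V_up−V_dn)/(S_up−S_dn) = (20.4128−0.0000)/(74.3700−44.8900) = 0.6924. V = [p*·20.4128 + (1−p*)·0.0000]/1.01 = 15.6173. B = V − Δ·S = -30.7753.
(1,1): S=111.0000. Δ = (V_up−V_dn)/(S_up−S_dn) = (67.8932−20.4128)/(123.2100−74.3700) = 0.9722. V = [p*·67.8932 + (1−p*)·20.4128]/1.01 = 56.5368. B = V − Δ·S = -51.3732.
(0,0): S=100.0000. Δ = (V_up−V_dn)/(S_up−S_dn) = (56.5368−15.6173)/(111.0000−67.0000) = 0.9300. V = [p*·56.5368 + (1−p*)·15.6173]/1.01 = 46.7692. B = V − Δ·S = -46.2296.
Root portfolio cost Δ·100+B reproduces V0=46.7692.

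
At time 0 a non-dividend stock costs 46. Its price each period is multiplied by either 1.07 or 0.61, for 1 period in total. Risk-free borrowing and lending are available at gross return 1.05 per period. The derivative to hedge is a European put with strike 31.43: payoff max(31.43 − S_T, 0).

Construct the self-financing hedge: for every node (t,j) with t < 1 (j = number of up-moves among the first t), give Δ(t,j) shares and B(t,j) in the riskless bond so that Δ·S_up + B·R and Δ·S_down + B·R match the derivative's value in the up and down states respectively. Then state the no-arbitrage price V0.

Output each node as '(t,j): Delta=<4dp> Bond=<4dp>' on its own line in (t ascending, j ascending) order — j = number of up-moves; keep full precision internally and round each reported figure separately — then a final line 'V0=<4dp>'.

(0,0): Delta=-0.1593 Bond=7.4656
V0=0.1395

Under the risk-neutral measure, an up-move has probability p* = (R−d)/(u−d) = 0.9565 and values discount at R = 1.05.
Payoff layer (t=1): V(1,0)=3.3700, V(1,1)=0.0000
(0,0): S=46.0000. Δ = (V_up−V_dn)/(S_up−S_dn) = (0.0000−3.3700)/(49.2200−28.0600) = -0.1593. V = [p*·0.0000 + (1−p*)·3.3700]/1.05 = 0.1395. B = V − Δ·S = 7.4656.
Each (Δ,B) replicates both successor values, so the strategy is self-financing and V0 is arbitrage-free.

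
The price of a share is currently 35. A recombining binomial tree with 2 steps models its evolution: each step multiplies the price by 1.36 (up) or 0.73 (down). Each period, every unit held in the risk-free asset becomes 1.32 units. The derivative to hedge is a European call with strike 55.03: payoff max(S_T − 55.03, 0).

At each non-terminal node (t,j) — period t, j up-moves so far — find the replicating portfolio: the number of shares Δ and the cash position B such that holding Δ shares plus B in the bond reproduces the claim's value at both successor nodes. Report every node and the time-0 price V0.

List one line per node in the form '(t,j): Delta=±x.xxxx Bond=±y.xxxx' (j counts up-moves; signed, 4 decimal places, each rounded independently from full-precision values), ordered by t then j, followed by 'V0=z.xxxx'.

(0,0): Delta=0.3123 Bond=-6.0449
(1,0): Delta=0.0000 Bond=0.0000
(1,1): Delta=0.3237 Bond=-8.5202
V0=4.8856

No-arbitrage ⇒ martingale measure with p* = (R−d)/(u−d) = 0.9365.
Payoff layer (t=2): V(2,0)=0.0000, V(2,1)=0.0000, V(2,2)=9.7060
  t=1,j=0: stock 25.5500 → up 34.7480 (V=0.0000), down 18.6515 (V=0.0000). Price 0.0000; hedge Δ=0.0000, bond B=0.0000.
  t=1,j=1: stock 47.6000 → up 64.7360 (V=9.7060), down 34.7480 (V=0.0000). Price 6.8862; hedge Δ=0.3237, bond B=-8.5202.
  t=0,j=0: stock 35.0000 → up 47.6000 (V=6.8862), down 25.5500 (V=0.0000). Price 4.8856; hedge Δ=0.3123, bond B=-6.0449.
Self-financing check: at every node Δ·S+B equals the discounted successor values.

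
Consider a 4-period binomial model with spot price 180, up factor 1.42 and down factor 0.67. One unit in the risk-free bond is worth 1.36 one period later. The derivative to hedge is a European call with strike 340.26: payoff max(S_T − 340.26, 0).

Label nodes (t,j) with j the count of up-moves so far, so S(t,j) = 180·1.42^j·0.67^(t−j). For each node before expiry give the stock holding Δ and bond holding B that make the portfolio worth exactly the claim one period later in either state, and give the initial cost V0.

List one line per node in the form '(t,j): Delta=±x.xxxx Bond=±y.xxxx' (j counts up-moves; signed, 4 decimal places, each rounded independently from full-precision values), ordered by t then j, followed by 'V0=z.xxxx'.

Risk-neutral probability p* = (R−d)/(u−d) = (1.36−0.67)/(1.42−0.67) = 0.9200.
At expiry t=4: V(4,0)=0.0000, V(4,1)=0.0000, V(4,2)=0.0000, V(4,3)=5.0525, V(4,4)=391.5964
(3,0): S=54.1373. Δ = (V_up−V_dn)/(S_up−S_dn) = (0.0000−0.0000)/(76.8750−36.2720) = 0.0000. V = [p*·0.0000 + (1−p*)·0.0000]/1.36 = 0.0000. B = V − Δ·S = 0.0000.
(3,1): S=114.7388. Δ = (V_up−V_dn)/(S_up−S_dn) = (0.0000−0.0000)/(162.9292−76.8750) = 0.0000. V = [p*·0.0000 + (1−p*)·0.0000]/1.36 = 0.0000. B = V − Δ·S = 0.0000.
(3,2): S=243.1778. Δ = (V_up−V_dn)/(S_up−S_dn) = (5.0525−0.0000)/(345.3125−162.9292) = 0.0277. V = [p*·5.0525 + (1−p*)·0.0000]/1.36 = 3.4179. B = V − Δ·S = -3.3188.
(3,3): S=515.3918. Δ = (V_up−V_dn)/(S_up−S_dn) = (391.5964−5.0525)/(731.8564−345.3125) = 1.0000. V = [p*·391.5964 + (1−p*)·5.0525]/1.36 = 265.2007. B = V − Δ·S = -250.1912.
(2,0): S=80.8020. Δ = (V_up−V_dn)/(S_up−S_dn) = (0.0000−0.0000)/(114.7388−54.1373) = 0.0000. V = [p*·0.0000 + (1−p*)·0.0000]/1.36 = 0.0000. B = V − Δ·S = 0.0000.
(2,1): S=171.2520. Δ = (V_up−V_dn)/(S_up−S_dn) = (3.4179−0.0000)/(243.1778−114.7388) = 0.0266. V = [p*·3.4179 + (1−p*)·0.0000]/1.36 = 2.3121. B = V − Δ·S = -2.2451.
(2,2): S=362.9520. Δ = (V_up−V_dn)/(S_up−S_dn) = (265.2007−3.4179)/(515.3918−243.1778) = 0.9617. V = [p*·265.2007 + (1−p*)·3.4179]/1.36 = 179.6015. B = V − Δ·S = -169.4422.
(1,0): S=120.6000. Δ = (V_up−V_dn)/(S_up−S_dn) = (2.3121−0.0000)/(171.2520−80.8020) = 0.0256. V = [p*·2.3121 + (1−p*)·0.0000]/1.36 = 1.5641. B = V − Δ·S = -1.5187.
(1,1): S=255.6000. Δ = (V_up−V_dn)/(S_up−S_dn) = (179.6015−2.3121)/(362.9520−171.2520) = 0.9248. V = [p*·179.6015 + (1−p*)·2.3121]/1.36 = 121.6311. B = V − Δ·S = -114.7547.
(0,0): S=180.0000. Δ = (V_up−V_dn)/(S_up−S_dn) = (121.6311−1.5641)/(255.6000−120.6000) = 0.8894. V = [p*·121.6311 + (1−p*)·1.5641]/1.36 = 82.3719. B = V − Δ·S = -77.7175.
Self-financing check: at every node Δ·S+B equals the discounted successor values.

(0,0): Delta=0.8894 Bond=-77.7175
(1,0): Delta=0.0256 Bond=-1.5187
(1,1): Delta=0.9248 Bond=-114.7547
(2,0): Delta=0.0000 Bond=0.0000
(2,1): Delta=0.0266 Bond=-2.2451
(2,2): Delta=0.9617 Bond=-169.4422
(3,0): Delta=0.0000 Bond=0.0000
(3,1): Delta=0.0000 Bond=0.0000
(3,2): Delta=0.0277 Bond=-3.3188
(3,3): Delta=1.0000 Bond=-250.1912
V0=82.3719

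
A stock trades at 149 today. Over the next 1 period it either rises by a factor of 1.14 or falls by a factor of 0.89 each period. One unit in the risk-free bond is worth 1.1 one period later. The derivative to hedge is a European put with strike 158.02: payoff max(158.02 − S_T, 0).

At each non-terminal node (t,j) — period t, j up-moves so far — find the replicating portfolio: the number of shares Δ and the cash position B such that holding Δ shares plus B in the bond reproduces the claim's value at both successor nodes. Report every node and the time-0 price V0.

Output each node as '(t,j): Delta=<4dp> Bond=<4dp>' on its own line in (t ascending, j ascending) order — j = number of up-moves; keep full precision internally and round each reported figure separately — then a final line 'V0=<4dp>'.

The replicating-portfolio and risk-neutral prices coincide; use p* = (1.1−0.89)/(1.14−0.89) = 0.8400 for the latter.
Payoff layer (t=1): V(1,0)=25.4100, V(1,1)=0.0000
  t=0,j=0: stock 149.0000 → up 169.8600 (V=0.0000), down 132.6100 (V=25.4100). Price 3.6960; hedge Δ=-0.6821, bond B=105.3360.
The time-0 hedge costs 3.6960, which is the no-arbitrage price.

(0,0): Delta=-0.6821 Bond=105.3360
V0=3.6960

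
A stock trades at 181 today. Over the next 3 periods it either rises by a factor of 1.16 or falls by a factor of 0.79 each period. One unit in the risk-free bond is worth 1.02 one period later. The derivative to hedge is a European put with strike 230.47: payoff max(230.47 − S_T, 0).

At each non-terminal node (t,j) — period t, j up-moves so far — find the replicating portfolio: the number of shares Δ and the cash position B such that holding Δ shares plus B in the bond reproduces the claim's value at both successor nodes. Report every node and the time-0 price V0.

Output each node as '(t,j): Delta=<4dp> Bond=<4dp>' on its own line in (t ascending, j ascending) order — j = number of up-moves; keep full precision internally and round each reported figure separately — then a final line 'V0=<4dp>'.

(0,0): Delta=-0.7113 Bond=176.7086
(1,0): Delta=-1.0000 Bond=221.5206
(1,1): Delta=-0.5917 Bond=155.1172
(2,0): Delta=-1.0000 Bond=225.9510
(2,1): Delta=-1.0000 Bond=225.9510
(2,2): Delta=-0.4224 Bond=116.9917
V0=47.9590

Under the risk-neutral measure, an up-move has probability p* = (R−d)/(u−d) = 0.6216 and values discount at R = 1.02.
Terminal values V(3,·): V(3,0)=141.2299, V(3,1)=99.4340, V(3,2)=38.0627, V(3,3)=0.0000
(2,0): S=112.9621. Δ = (V_up−V_dn)/(S_up−S_dn) = (99.4340−141.2299)/(131.0360−89.2401) = -1.0000. V = [p*·99.4340 + (1−p*)·141.2299]/1.02 = 112.9889. B = V − Δ·S = 225.9510.
(2,1): S=165.8684. Δ = (V_up−V_dn)/(S_up−S_dn) = (38.0627−99.4340)/(192.4073−131.0360) = -1.0000. V = [p*·38.0627 + (1−p*)·99.4340]/1.02 = 60.0826. B = V − Δ·S = 225.9510.
(2,2): S=243.5536. Δ = (V_up−V_dn)/(S_up−S_dn) = (0.0000−38.0627)/(282.5222−192.4073) = -0.4224. V = [p*·0.0000 + (1−p*)·38.0627]/1.02 = 14.1197. B = V − Δ·S = 116.9917.
(1,0): S=142.9900. Δ = (V_up−V_dn)/(S_up−S_dn) = (60.0826−112.9889)/(165.8684−112.9621) = -1.0000. V = [p*·60.0826 + (1−p*)·112.9889]/1.02 = 78.5306. B = V − Δ·S = 221.5206.
(1,1): S=209.9600. Δ = (V_up−V_dn)/(S_up−S_dn) = (14.1197−60.0826)/(243.5536−165.8684) = -0.5917. V = [p*·14.1197 + (1−p*)·60.0826]/1.02 = 30.8932. B = V − Δ·S = 155.1172.
(0,0): S=181.0000. Δ = (V_up−V_dn)/(S_up−S_dn) = (30.8932−78.5306)/(209.9600−142.9900) = -0.7113. V = [p*·30.8932 + (1−p*)·78.5306]/1.02 = 47.9590. B = V − Δ·S = 176.7086.
Check: Δ(0,0)·S0 + B(0,0) = 47.9590 = V0.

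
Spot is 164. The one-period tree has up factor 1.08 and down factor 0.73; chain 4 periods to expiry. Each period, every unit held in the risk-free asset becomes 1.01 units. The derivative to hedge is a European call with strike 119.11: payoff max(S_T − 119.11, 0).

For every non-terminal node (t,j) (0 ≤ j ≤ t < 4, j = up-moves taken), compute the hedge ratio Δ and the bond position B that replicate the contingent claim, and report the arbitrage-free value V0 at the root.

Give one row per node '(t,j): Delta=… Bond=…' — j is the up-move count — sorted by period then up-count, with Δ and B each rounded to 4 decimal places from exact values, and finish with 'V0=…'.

(0,0): Delta=0.8319 Bond=-83.0051
(1,0): Delta=0.4747 Bond=-41.0740
(1,1): Delta=0.8922 Bond=-94.5255
(2,0): Delta=0.0000 Bond=0.0000
(2,1): Delta=0.5549 Bond=-51.8559
(2,2): Delta=0.9492 Bond=-106.3744
(3,0): Delta=0.0000 Bond=0.0000
(3,1): Delta=0.0000 Bond=0.0000
(3,2): Delta=0.6487 Bond=-65.4681
(3,3): Delta=1.0000 Bond=-117.9307
V0=53.4190

Under the risk-neutral measure, an up-move has probability p* = (R−d)/(u−d) = 0.8000 and values discount at R = 1.01.
Terminal values V(4,·): V(4,0)=0.0000, V(4,1)=0.0000, V(4,2)=0.0000, V(4,3)=31.7027, V(4,4)=104.0102
Node (3,0) S=63.7988: V=(p*·0.0000+(1−p*)·0.0000)/1.01=0.0000; Δ=(0.0000−0.0000)/(68.9027−46.5731)=0.0000; B=V−Δ·S=0.0000
Node (3,1) S=94.3872: V=(p*·0.0000+(1−p*)·0.0000)/1.01=0.0000; Δ=(0.0000−0.0000)/(101.9382−68.9027)=0.0000; B=V−Δ·S=0.0000
Node (3,2) S=139.6414: V=(p*·31.7027+(1−p*)·0.0000)/1.01=25.1111; Δ=(31.7027−0.0000)/(150.8127−101.9382)=0.6487; B=V−Δ·S=-65.4681
Node (3,3) S=206.5928: V=(p*·104.0102+(1−p*)·31.7027)/1.01=88.6621; Δ=(104.0102−31.7027)/(223.1202−150.8127)=1.0000; B=V−Δ·S=-117.9307
Node (2,0) S=87.3956: V=(p*·0.0000+(1−p*)·0.0000)/1.01=0.0000; Δ=(0.0000−0.0000)/(94.3872−63.7988)=0.0000; B=V−Δ·S=0.0000
Node (2,1) S=129.2976: V=(p*·25.1111+(1−p*)·0.0000)/1.01=19.8900; Δ=(25.1111−0.0000)/(139.6414−94.3872)=0.5549; B=V−Δ·S=-51.8559
Node (2,2) S=191.2896: V=(p*·88.6621+(1−p*)·25.1111)/1.01=75.1999; Δ=(88.6621−25.1111)/(206.5928−139.6414)=0.9492; B=V−Δ·S=-106.3744
Node (1,0) S=119.7200: V=(p*·19.8900+(1−p*)·0.0000)/1.01=15.7544; Δ=(19.8900−0.0000)/(129.2976−87.3956)=0.4747; B=V−Δ·S=-41.0740
Node (1,1) S=177.1200: V=(p*·75.1999+(1−p*)·19.8900)/1.01=63.5029; Δ=(75.1999−19.8900)/(191.2896−129.2976)=0.8922; B=V−Δ·S=-94.5255
Node (0,0) S=164.0000: V=(p*·63.5029+(1−p*)·15.7544)/1.01=53.4190; Δ=(63.5029−15.7544)/(177.1200−119.7200)=0.8319; B=V−Δ·S=-83.0051
The time-0 hedge costs 53.4190, which is the no-arbitrage price.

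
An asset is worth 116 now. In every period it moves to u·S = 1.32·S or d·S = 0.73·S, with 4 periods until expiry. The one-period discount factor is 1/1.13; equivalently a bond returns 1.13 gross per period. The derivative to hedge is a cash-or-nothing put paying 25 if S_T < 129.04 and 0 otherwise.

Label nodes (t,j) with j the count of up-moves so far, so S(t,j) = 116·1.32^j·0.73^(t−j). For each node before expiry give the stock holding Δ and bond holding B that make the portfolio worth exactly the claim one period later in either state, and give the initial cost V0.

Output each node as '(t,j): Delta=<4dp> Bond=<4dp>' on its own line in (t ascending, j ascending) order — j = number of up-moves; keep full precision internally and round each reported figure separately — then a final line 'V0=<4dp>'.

(0,0): Delta=-0.1124 Bond=18.9793
(1,0): Delta=-0.1801 Bond=27.1798
(1,1): Delta=-0.0946 Bond=18.7233
(2,0): Delta=0.0000 Bond=19.5787
(2,1): Delta=-0.2274 Bond=36.0020
(2,2): Delta=-0.0597 Bond=14.1061
(3,0): Delta=0.0000 Bond=22.1239
(3,1): Delta=0.0000 Bond=22.1239
(3,2): Delta=-0.2872 Bond=49.4975
(3,3): Delta=0.0000 Bond=0.0000
V0=5.9388

Risk-neutral probability p* = (R−d)/(u−d) = (1.13−0.73)/(1.32−0.73) = 0.6780.
Terminal values V(4,·): V(4,0)=25.0000, V(4,1)=25.0000, V(4,2)=25.0000, V(4,3)=0.0000, V(4,4)=0.0000
(3,0): S=45.1260. Δ = (V_up−V_dn)/(S_up−S_dn) = (25.0000−25.0000)/(59.5663−32.9420) = 0.0000. V = [p*·25.0000 + (1−p*)·25.0000]/1.13 = 22.1239. B = V − Δ·S = 22.1239.
(3,1): S=81.5976. Δ = (V_up−V_dn)/(S_up−S_dn) = (25.0000−25.0000)/(107.7089−59.5663) = 0.0000. V = [p*·25.0000 + (1−p*)·25.0000]/1.13 = 22.1239. B = V − Δ·S = 22.1239.
(3,2): S=147.5464. Δ = (V_up−V_dn)/(S_up−S_dn) = (0.0000−25.0000)/(194.7613−107.7089) = -0.2872. V = [p*·0.0000 + (1−p*)·25.0000]/1.13 = 7.1246. B = V − Δ·S = 49.4975.
(3,3): S=266.7963. Δ = (V_up−V_dn)/(S_up−S_dn) = (0.0000−0.0000)/(352.1711−194.7613) = 0.0000. V = [p*·0.0000 + (1−p*)·0.0000]/1.13 = 0.0000. B = V − Δ·S = 0.0000.
(2,0): S=61.8164. Δ = (V_up−V_dn)/(S_up−S_dn) = (22.1239−22.1239)/(81.5976−45.1260) = 0.0000. V = [p*·22.1239 + (1−p*)·22.1239]/1.13 = 19.5787. B = V − Δ·S = 19.5787.
(2,1): S=111.7776. Δ = (V_up−V_dn)/(S_up−S_dn) = (7.1246−22.1239)/(147.5464−81.5976) = -0.2274. V = [p*·7.1246 + (1−p*)·22.1239]/1.13 = 10.5796. B = V − Δ·S = 36.0020.
(2,2): S=202.1184. Δ = (V_up−V_dn)/(S_up−S_dn) = (0.0000−7.1246)/(266.7963−147.5464) = -0.0597. V = [p*·0.0000 + (1−p*)·7.1246]/1.13 = 2.0304. B = V − Δ·S = 14.1061.
(1,0): S=84.6800. Δ = (V_up−V_dn)/(S_up−S_dn) = (10.5796−19.5787)/(111.7776−61.8164) = -0.1801. V = [p*·10.5796 + (1−p*)·19.5787]/1.13 = 11.9271. B = V − Δ·S = 27.1798.
(1,1): S=153.1200. Δ = (V_up−V_dn)/(S_up−S_dn) = (2.0304−10.5796)/(202.1184−111.7776) = -0.0946. V = [p*·2.0304 + (1−p*)·10.5796]/1.13 = 4.2332. B = V − Δ·S = 18.7233.
(0,0): S=116.0000. Δ = (V_up−V_dn)/(S_up−S_dn) = (4.2332−11.9271)/(153.1200−84.6800) = -0.1124. V = [p*·4.2332 + (1−p*)·11.9271]/1.13 = 5.9388. B = V − Δ·S = 18.9793.
Self-financing check: at every node Δ·S+B equals the discounted successor values.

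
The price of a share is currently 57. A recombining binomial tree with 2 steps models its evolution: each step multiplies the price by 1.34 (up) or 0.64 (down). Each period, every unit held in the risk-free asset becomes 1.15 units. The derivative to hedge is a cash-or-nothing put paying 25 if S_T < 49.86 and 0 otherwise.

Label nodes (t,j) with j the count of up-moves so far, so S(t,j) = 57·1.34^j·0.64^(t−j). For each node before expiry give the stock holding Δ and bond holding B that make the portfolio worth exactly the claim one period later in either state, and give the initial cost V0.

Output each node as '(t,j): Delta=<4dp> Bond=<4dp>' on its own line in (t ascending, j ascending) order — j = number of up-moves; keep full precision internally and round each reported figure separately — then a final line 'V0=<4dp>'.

Since d<R<u, set p* = (R−d)/(u−d) = 0.7286; price each node as the discounted p*-expectation of its children.
Payoff layer (t=2): V(2,0)=25.0000, V(2,1)=25.0000, V(2,2)=0.0000
Node (1,0) S=36.4800: V=(p*·25.0000+(1−p*)·25.0000)/1.15=21.7391; Δ=(25.0000−25.0000)/(48.8832−23.3472)=0.0000; B=V−Δ·S=21.7391
Node (1,1) S=76.3800: V=(p*·0.0000+(1−p*)·25.0000)/1.15=5.9006; Δ=(0.0000−25.0000)/(102.3492−48.8832)=-0.4676; B=V−Δ·S=41.6149
Node (0,0) S=57.0000: V=(p*·5.9006+(1−p*)·21.7391)/1.15=8.8693; Δ=(5.9006−21.7391)/(76.3800−36.4800)=-0.3970; B=V−Δ·S=31.4957
Each (Δ,B) replicates both successor values, so the strategy is self-financing and V0 is arbitrage-free.

(0,0): Delta=-0.3970 Bond=31.4957
(1,0): Delta=0.0000 Bond=21.7391
(1,1): Delta=-0.4676 Bond=41.6149
V0=8.8693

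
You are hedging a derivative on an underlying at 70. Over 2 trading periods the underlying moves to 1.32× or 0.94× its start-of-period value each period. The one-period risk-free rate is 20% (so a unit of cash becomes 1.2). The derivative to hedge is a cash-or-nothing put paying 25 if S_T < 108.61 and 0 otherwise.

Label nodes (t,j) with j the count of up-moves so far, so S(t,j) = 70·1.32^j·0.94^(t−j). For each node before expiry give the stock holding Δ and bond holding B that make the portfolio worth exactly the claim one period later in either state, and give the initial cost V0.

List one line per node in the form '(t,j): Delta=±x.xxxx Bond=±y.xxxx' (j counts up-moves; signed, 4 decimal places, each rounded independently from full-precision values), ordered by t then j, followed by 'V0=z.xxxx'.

(0,0): Delta=-0.5359 Bond=46.7452
(1,0): Delta=0.0000 Bond=20.8333
(1,1): Delta=-0.7120 Bond=72.3684
V0=9.2336

The replicating-portfolio and risk-neutral prices coincide; use p* = (1.2−0.94)/(1.32−0.94) = 0.6842 for the latter.
At expiry t=2: V(2,0)=25.0000, V(2,1)=25.0000, V(2,2)=0.0000
(1,0): S=65.8000. Δ = (V_up−V_dn)/(S_up−S_dn) = (25.0000−25.0000)/(86.8560−61.8520) = 0.0000. V = [p*·25.0000 + (1−p*)·25.0000]/1.2 = 20.8333. B = V − Δ·S = 20.8333.
(1,1): S=92.4000. Δ = (V_up−V_dn)/(S_up−S_dn) = (0.0000−25.0000)/(121.9680−86.8560) = -0.7120. V = [p*·0.0000 + (1−p*)·25.0000]/1.2 = 6.5789. B = V − Δ·S = 72.3684.
(0,0): S=70.0000. Δ = (V_up−V_dn)/(S_up−S_dn) = (6.5789−20.8333)/(92.4000−65.8000) = -0.5359. V = [p*·6.5789 + (1−p*)·20.8333]/1.2 = 9.2336. B = V − Δ·S = 46.7452.
The time-0 hedge costs 9.2336, which is the no-arbitrage price.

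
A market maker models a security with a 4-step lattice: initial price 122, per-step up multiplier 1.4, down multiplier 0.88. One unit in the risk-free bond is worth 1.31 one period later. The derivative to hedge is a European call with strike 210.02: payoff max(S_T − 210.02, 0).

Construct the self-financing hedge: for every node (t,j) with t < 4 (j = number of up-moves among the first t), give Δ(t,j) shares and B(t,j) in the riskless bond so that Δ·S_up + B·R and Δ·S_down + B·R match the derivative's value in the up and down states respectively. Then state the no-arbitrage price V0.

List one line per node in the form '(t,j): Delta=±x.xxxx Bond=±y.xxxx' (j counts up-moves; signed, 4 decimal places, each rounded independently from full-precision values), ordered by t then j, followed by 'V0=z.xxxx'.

(0,0): Delta=0.9007 Bond=-57.5803
(1,0): Delta=0.6037 Bond=-43.5353
(1,1): Delta=0.9398 Bond=-82.1059
(2,0): Delta=0.0000 Bond=0.0000
(2,1): Delta=0.6831 Bond=-68.9681
(2,2): Delta=0.9736 Bond=-115.6358
(3,0): Delta=0.0000 Bond=0.0000
(3,1): Delta=0.0000 Bond=0.0000
(3,2): Delta=0.7729 Bond=-109.2583
(3,3): Delta=1.0000 Bond=-160.3206
V0=52.3096

Since d<R<u, set p* = (R−d)/(u−d) = 0.8269; price each node as the discounted p*-expectation of its children.
Terminal values V(4,·): V(4,0)=0.0000, V(4,1)=0.0000, V(4,2)=0.0000, V(4,3)=84.5758, V(4,4)=258.6552
  t=3,j=0: stock 83.1396 → up 116.3954 (V=0.0000), down 73.1628 (V=0.0000). Price 0.0000; hedge Δ=0.0000, bond B=0.0000.
  t=3,j=1: stock 132.2675 → up 185.1745 (V=0.0000), down 116.3954 (V=0.0000). Price 0.0000; hedge Δ=0.0000, bond B=0.0000.
  t=3,j=2: stock 210.4256 → up 294.5958 (V=84.5758), down 185.1745 (V=0.0000). Price 53.3876; hedge Δ=0.7729, bond B=-109.2583.
  t=3,j=3: stock 334.7680 → up 468.6752 (V=258.6552), down 294.5958 (V=84.5758). Price 174.4474; hedge Δ=1.0000, bond B=-160.3206.
  t=2,j=0: stock 94.4768 → up 132.2675 (V=0.0000), down 83.1396 (V=0.0000). Price 0.0000; hedge Δ=0.0000, bond B=0.0000.
  t=2,j=1: stock 150.3040 → up 210.4256 (V=53.3876), down 132.2675 (V=0.0000). Price 33.7003; hedge Δ=0.6831, bond B=-68.9681.
  t=2,j=2: stock 239.1200 → up 334.7680 (V=174.4474), down 210.4256 (V=53.3876). Price 117.1715; hedge Δ=0.9736, bond B=-115.6358.
  t=1,j=0: stock 107.3600 → up 150.3040 (V=33.7003), down 94.4768 (V=0.0000). Price 21.2730; hedge Δ=0.6037, bond B=-43.5353.
  t=1,j=1: stock 170.8000 → up 239.1200 (V=117.1715), down 150.3040 (V=33.7003). Price 78.4157; hedge Δ=0.9398, bond B=-82.1059.
  t=0,j=0: stock 122.0000 → up 170.8000 (V=78.4157), down 107.3600 (V=21.2730). Price 52.3096; hedge Δ=0.9007, bond B=-57.5803.
The time-0 hedge costs 52.3096, which is the no-arbitrage price.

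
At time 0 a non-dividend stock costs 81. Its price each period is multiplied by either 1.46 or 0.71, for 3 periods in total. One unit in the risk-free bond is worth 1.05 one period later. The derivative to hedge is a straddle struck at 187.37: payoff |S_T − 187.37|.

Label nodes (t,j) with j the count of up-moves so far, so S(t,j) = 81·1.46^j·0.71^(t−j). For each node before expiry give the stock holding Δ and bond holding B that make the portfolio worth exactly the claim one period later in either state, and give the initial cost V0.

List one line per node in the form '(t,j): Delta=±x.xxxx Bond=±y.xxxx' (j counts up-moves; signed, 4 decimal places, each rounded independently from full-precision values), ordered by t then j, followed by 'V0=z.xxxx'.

(0,0): Delta=-0.6029 Bond=140.1059
(1,0): Delta=-1.0000 Bond=169.9501
(1,1): Delta=-0.3700 Bond=119.5702
(2,0): Delta=-1.0000 Bond=178.4476
(2,1): Delta=-1.0000 Bond=178.4476
(2,2): Delta=-0.0005 Bond=61.7588
V0=91.2734

Since d<R<u, set p* = (R−d)/(u−d) = 0.4533; price each node as the discounted p*-expectation of its children.
Terminal payoffs: V(3,0)=158.3792, V(3,1)=127.7551, V(3,2)=64.7817, V(3,3)=64.7130
(2,0): S=40.8321. Δ = (V_up−V_dn)/(S_up−S_dn) = (127.7551−158.3792)/(59.6149−28.9908) = -1.0000. V = [p*·127.7551 + (1−p*)·158.3792]/1.05 = 137.6155. B = V − Δ·S = 178.4476.
(2,1): S=83.9646. Δ = (V_up−V_dn)/(S_up−S_dn) = (64.7817−127.7551)/(122.5883−59.6149) = -1.0000. V = [p*·64.7817 + (1−p*)·127.7551]/1.05 = 94.4830. B = V − Δ·S = 178.4476.
(2,2): S=172.6596. Δ = (V_up−V_dn)/(S_up−S_dn) = (64.7130−64.7817)/(252.0830−122.5883) = -0.0005. V = [p*·64.7130 + (1−p*)·64.7817]/1.05 = 61.6672. B = V − Δ·S = 61.7588.
(1,0): S=57.5100. Δ = (V_up−V_dn)/(S_up−S_dn) = (94.4830−137.6155)/(83.9646−40.8321) = -1.0000. V = [p*·94.4830 + (1−p*)·137.6155]/1.05 = 112.4401. B = V − Δ·S = 169.9501.
(1,1): S=118.2600. Δ = (V_up−V_dn)/(S_up−S_dn) = (61.6672−94.4830)/(172.6596−83.9646) = -0.3700. V = [p*·61.6672 + (1−p*)·94.4830]/1.05 = 75.8157. B = V − Δ·S = 119.5702.
(0,0): S=81.0000. Δ = (V_up−V_dn)/(S_up−S_dn) = (75.8157−112.4401)/(118.2600−57.5100) = -0.6029. V = [p*·75.8157 + (1−p*)·112.4401]/1.05 = 91.2734. B = V − Δ·S = 140.1059.
Root portfolio cost Δ·81+B reproduces V0=91.2734.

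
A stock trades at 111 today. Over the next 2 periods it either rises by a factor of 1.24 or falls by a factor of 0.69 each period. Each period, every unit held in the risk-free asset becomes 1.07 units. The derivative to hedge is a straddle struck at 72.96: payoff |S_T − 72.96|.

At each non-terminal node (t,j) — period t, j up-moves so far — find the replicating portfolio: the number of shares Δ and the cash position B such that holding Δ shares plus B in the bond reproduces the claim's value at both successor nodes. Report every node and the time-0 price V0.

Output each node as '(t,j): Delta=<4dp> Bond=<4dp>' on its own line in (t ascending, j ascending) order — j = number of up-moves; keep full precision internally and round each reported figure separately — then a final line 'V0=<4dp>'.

No-arbitrage ⇒ martingale measure with p* = (R−d)/(u−d) = 0.6909.
Payoff layer (t=2): V(2,0)=20.1129, V(2,1)=22.0116, V(2,2)=97.7136
  t=1,j=0: stock 76.5900 → up 94.9716 (V=22.0116), down 52.8471 (V=20.1129). Price 20.0231; hedge Δ=0.0451, bond B=16.5709.
  t=1,j=1: stock 137.6400 → up 170.6736 (V=97.7136), down 94.9716 (V=22.0116). Price 69.4531; hedge Δ=1.0000, bond B=-68.1869.
  t=0,j=0: stock 111.0000 → up 137.6400 (V=69.4531), down 76.5900 (V=20.0231). Price 50.6306; hedge Δ=0.8097, bond B=-39.2421.
Root portfolio cost Δ·111+B reproduces V0=50.6306.

(0,0): Delta=0.8097 Bond=-39.2421
(1,0): Delta=0.0451 Bond=16.5709
(1,1): Delta=1.0000 Bond=-68.1869
V0=50.6306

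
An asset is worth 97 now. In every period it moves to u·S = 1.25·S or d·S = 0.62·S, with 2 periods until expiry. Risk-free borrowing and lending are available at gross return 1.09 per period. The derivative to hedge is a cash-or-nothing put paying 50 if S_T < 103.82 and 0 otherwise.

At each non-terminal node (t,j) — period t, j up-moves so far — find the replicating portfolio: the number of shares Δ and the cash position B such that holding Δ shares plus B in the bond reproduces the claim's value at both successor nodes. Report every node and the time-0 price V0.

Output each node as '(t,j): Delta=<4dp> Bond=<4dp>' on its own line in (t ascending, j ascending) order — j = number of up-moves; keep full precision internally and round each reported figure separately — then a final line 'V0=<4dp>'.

No-arbitrage ⇒ martingale measure with p* = (R−d)/(u−d) = 0.7460.
Terminal payoffs: V(2,0)=50.0000, V(2,1)=50.0000, V(2,2)=0.0000
Node (1,0) S=60.1400: V=(p*·50.0000+(1−p*)·50.0000)/1.09=45.8716; Δ=(50.0000−50.0000)/(75.1750−37.2868)=0.0000; B=V−Δ·S=45.8716
Node (1,1) S=121.2500: V=(p*·0.0000+(1−p*)·50.0000)/1.09=11.6499; Δ=(0.0000−50.0000)/(151.5625−75.1750)=-0.6546; B=V−Δ·S=91.0150
Node (0,0) S=97.0000: V=(p*·11.6499+(1−p*)·45.8716)/1.09=18.6616; Δ=(11.6499−45.8716)/(121.2500−60.1400)=-0.5600; B=V−Δ·S=72.9817
Check: Δ(0,0)·S0 + B(0,0) = 18.6616 = V0.

(0,0): Delta=-0.5600 Bond=72.9817
(1,0): Delta=0.0000 Bond=45.8716
(1,1): Delta=-0.6546 Bond=91.0150
V0=18.6616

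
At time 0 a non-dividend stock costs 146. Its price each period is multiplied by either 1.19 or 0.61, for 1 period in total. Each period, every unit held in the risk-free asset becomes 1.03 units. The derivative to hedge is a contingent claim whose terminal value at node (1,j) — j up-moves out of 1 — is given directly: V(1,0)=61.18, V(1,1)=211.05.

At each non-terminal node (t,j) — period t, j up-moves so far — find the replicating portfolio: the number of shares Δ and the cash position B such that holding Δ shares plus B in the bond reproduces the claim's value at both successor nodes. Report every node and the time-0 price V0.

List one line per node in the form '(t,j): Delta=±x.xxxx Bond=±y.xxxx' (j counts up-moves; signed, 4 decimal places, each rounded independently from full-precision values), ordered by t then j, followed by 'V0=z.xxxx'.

The replicating-portfolio and risk-neutral prices coincide; use p* = (1.03−0.61)/(1.19−0.61) = 0.7241 for the latter.
Payoff layer (t=1): V(1,0)=61.1800, V(1,1)=211.0500
Node (0,0) S=146.0000: V=(p*·211.0500+(1−p*)·61.1800)/1.03=164.7636; Δ=(211.0500−61.1800)/(173.7400−89.0600)=1.7698; B=V−Δ·S=-93.6329
Root portfolio cost Δ·146+B reproduces V0=164.7636.

(0,0): Delta=1.7698 Bond=-93.6329
V0=164.7636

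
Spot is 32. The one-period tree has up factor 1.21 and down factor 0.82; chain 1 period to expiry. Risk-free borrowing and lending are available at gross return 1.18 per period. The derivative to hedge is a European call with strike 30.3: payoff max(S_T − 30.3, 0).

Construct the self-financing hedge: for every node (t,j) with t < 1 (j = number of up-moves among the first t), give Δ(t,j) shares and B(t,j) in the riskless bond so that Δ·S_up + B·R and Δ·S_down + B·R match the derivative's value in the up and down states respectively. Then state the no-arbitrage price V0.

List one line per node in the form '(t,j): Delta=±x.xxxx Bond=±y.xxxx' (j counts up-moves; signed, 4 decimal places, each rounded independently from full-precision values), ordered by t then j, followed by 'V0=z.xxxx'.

(0,0): Delta=0.6747 Bond=-15.0030
V0=6.5867

Since d<R<u, set p* = (R−d)/(u−d) = 0.9231; price each node as the discounted p*-expectation of its children.
Terminal payoffs: V(1,0)=0.0000, V(1,1)=8.4200
  t=0,j=0: stock 32.0000 → up 38.7200 (V=8.4200), down 26.2400 (V=0.0000). Price 6.5867; hedge Δ=0.6747, bond B=-15.0030.
The time-0 hedge costs 6.5867, which is the no-arbitrage price.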